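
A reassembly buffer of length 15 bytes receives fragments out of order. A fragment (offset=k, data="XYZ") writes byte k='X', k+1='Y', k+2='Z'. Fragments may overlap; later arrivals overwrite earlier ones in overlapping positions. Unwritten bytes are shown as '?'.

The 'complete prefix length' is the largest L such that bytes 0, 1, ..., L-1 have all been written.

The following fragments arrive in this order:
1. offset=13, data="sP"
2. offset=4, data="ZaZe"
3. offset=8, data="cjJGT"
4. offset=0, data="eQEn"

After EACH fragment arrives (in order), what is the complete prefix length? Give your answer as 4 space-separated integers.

Fragment 1: offset=13 data="sP" -> buffer=?????????????sP -> prefix_len=0
Fragment 2: offset=4 data="ZaZe" -> buffer=????ZaZe?????sP -> prefix_len=0
Fragment 3: offset=8 data="cjJGT" -> buffer=????ZaZecjJGTsP -> prefix_len=0
Fragment 4: offset=0 data="eQEn" -> buffer=eQEnZaZecjJGTsP -> prefix_len=15

Answer: 0 0 0 15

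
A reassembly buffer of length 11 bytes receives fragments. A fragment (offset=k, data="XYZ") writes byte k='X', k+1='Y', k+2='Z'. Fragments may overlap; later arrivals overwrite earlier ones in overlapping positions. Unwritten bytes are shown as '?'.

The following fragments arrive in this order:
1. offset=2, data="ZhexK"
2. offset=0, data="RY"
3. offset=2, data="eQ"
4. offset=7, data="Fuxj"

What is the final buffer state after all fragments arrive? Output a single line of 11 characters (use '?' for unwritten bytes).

Answer: RYeQexKFuxj

Derivation:
Fragment 1: offset=2 data="ZhexK" -> buffer=??ZhexK????
Fragment 2: offset=0 data="RY" -> buffer=RYZhexK????
Fragment 3: offset=2 data="eQ" -> buffer=RYeQexK????
Fragment 4: offset=7 data="Fuxj" -> buffer=RYeQexKFuxj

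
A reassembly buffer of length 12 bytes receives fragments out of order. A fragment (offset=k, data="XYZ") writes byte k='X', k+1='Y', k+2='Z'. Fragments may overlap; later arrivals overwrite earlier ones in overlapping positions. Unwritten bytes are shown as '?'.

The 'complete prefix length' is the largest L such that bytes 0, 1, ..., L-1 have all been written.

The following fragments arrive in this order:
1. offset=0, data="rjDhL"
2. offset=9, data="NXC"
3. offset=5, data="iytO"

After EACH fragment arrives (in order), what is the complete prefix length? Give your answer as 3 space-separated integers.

Fragment 1: offset=0 data="rjDhL" -> buffer=rjDhL??????? -> prefix_len=5
Fragment 2: offset=9 data="NXC" -> buffer=rjDhL????NXC -> prefix_len=5
Fragment 3: offset=5 data="iytO" -> buffer=rjDhLiytONXC -> prefix_len=12

Answer: 5 5 12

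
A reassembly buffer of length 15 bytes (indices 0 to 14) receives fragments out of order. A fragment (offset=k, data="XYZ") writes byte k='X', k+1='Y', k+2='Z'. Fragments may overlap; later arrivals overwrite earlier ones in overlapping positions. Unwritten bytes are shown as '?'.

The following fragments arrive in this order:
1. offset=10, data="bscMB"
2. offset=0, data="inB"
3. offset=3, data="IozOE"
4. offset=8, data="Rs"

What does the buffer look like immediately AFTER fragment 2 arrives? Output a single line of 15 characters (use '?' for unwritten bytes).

Fragment 1: offset=10 data="bscMB" -> buffer=??????????bscMB
Fragment 2: offset=0 data="inB" -> buffer=inB???????bscMB

Answer: inB???????bscMB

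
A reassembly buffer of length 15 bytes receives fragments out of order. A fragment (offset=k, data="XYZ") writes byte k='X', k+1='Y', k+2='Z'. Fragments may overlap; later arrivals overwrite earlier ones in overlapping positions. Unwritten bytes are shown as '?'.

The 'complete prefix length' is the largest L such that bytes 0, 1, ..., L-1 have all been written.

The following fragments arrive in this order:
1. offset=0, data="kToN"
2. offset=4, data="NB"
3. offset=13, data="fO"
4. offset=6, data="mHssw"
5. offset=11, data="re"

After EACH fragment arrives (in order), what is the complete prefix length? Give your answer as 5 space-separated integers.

Answer: 4 6 6 11 15

Derivation:
Fragment 1: offset=0 data="kToN" -> buffer=kToN??????????? -> prefix_len=4
Fragment 2: offset=4 data="NB" -> buffer=kToNNB????????? -> prefix_len=6
Fragment 3: offset=13 data="fO" -> buffer=kToNNB???????fO -> prefix_len=6
Fragment 4: offset=6 data="mHssw" -> buffer=kToNNBmHssw??fO -> prefix_len=11
Fragment 5: offset=11 data="re" -> buffer=kToNNBmHsswrefO -> prefix_len=15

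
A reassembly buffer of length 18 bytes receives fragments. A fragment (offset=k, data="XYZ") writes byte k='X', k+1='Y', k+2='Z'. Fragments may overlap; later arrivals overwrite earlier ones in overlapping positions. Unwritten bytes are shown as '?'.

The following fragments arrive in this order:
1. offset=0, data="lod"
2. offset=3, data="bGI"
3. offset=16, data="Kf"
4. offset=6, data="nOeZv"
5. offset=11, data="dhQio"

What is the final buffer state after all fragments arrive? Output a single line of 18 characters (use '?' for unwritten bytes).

Fragment 1: offset=0 data="lod" -> buffer=lod???????????????
Fragment 2: offset=3 data="bGI" -> buffer=lodbGI????????????
Fragment 3: offset=16 data="Kf" -> buffer=lodbGI??????????Kf
Fragment 4: offset=6 data="nOeZv" -> buffer=lodbGInOeZv?????Kf
Fragment 5: offset=11 data="dhQio" -> buffer=lodbGInOeZvdhQioKf

Answer: lodbGInOeZvdhQioKf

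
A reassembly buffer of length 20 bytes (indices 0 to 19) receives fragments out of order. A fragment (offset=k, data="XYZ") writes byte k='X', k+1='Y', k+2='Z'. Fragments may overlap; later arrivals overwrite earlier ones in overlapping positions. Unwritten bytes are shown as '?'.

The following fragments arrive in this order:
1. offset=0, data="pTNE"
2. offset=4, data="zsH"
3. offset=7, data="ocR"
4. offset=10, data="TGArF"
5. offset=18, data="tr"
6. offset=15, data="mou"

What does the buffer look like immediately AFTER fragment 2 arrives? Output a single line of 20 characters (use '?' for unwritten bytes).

Fragment 1: offset=0 data="pTNE" -> buffer=pTNE????????????????
Fragment 2: offset=4 data="zsH" -> buffer=pTNEzsH?????????????

Answer: pTNEzsH?????????????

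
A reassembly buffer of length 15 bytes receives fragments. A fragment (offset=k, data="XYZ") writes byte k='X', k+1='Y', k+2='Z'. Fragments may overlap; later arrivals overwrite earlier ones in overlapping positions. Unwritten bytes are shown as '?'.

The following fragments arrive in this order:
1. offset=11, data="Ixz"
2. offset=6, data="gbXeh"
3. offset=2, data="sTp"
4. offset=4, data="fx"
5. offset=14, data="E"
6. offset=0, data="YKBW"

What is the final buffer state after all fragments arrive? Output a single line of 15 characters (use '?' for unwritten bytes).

Answer: YKBWfxgbXehIxzE

Derivation:
Fragment 1: offset=11 data="Ixz" -> buffer=???????????Ixz?
Fragment 2: offset=6 data="gbXeh" -> buffer=??????gbXehIxz?
Fragment 3: offset=2 data="sTp" -> buffer=??sTp?gbXehIxz?
Fragment 4: offset=4 data="fx" -> buffer=??sTfxgbXehIxz?
Fragment 5: offset=14 data="E" -> buffer=??sTfxgbXehIxzE
Fragment 6: offset=0 data="YKBW" -> buffer=YKBWfxgbXehIxzE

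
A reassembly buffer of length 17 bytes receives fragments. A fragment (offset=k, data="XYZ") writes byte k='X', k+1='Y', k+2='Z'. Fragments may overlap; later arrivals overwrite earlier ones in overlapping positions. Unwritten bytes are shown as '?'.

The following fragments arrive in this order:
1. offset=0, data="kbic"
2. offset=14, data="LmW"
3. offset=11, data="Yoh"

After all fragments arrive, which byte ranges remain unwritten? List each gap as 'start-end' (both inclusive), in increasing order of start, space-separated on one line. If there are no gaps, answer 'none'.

Answer: 4-10

Derivation:
Fragment 1: offset=0 len=4
Fragment 2: offset=14 len=3
Fragment 3: offset=11 len=3
Gaps: 4-10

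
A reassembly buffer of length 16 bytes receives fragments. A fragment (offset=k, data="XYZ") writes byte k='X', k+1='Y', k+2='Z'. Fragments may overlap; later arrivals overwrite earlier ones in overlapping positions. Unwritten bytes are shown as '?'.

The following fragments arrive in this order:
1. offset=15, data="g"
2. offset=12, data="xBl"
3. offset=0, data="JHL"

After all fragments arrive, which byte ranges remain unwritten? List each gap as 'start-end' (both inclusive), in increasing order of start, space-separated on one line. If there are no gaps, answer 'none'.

Answer: 3-11

Derivation:
Fragment 1: offset=15 len=1
Fragment 2: offset=12 len=3
Fragment 3: offset=0 len=3
Gaps: 3-11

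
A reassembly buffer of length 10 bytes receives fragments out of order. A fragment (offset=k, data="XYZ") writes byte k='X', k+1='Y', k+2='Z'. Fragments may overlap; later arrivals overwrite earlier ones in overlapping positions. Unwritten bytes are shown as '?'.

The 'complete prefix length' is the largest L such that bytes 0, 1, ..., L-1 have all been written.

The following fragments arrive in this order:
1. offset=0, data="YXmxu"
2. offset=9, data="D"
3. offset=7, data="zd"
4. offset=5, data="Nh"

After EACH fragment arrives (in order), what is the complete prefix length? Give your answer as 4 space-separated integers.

Answer: 5 5 5 10

Derivation:
Fragment 1: offset=0 data="YXmxu" -> buffer=YXmxu????? -> prefix_len=5
Fragment 2: offset=9 data="D" -> buffer=YXmxu????D -> prefix_len=5
Fragment 3: offset=7 data="zd" -> buffer=YXmxu??zdD -> prefix_len=5
Fragment 4: offset=5 data="Nh" -> buffer=YXmxuNhzdD -> prefix_len=10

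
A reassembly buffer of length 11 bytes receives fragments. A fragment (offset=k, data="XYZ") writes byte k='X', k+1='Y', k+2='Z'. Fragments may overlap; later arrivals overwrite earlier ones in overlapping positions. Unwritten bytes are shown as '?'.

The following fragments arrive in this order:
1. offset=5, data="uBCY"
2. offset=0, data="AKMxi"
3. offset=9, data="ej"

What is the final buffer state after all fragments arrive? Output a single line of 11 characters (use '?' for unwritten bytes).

Fragment 1: offset=5 data="uBCY" -> buffer=?????uBCY??
Fragment 2: offset=0 data="AKMxi" -> buffer=AKMxiuBCY??
Fragment 3: offset=9 data="ej" -> buffer=AKMxiuBCYej

Answer: AKMxiuBCYej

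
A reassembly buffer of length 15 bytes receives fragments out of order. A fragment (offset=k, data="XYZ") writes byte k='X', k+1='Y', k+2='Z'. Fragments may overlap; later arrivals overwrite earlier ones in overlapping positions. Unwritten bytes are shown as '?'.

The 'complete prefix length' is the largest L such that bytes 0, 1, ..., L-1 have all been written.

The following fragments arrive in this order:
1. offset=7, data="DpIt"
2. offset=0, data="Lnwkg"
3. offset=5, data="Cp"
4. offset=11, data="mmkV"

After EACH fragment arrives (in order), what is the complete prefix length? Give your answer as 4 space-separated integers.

Fragment 1: offset=7 data="DpIt" -> buffer=???????DpIt???? -> prefix_len=0
Fragment 2: offset=0 data="Lnwkg" -> buffer=Lnwkg??DpIt???? -> prefix_len=5
Fragment 3: offset=5 data="Cp" -> buffer=LnwkgCpDpIt???? -> prefix_len=11
Fragment 4: offset=11 data="mmkV" -> buffer=LnwkgCpDpItmmkV -> prefix_len=15

Answer: 0 5 11 15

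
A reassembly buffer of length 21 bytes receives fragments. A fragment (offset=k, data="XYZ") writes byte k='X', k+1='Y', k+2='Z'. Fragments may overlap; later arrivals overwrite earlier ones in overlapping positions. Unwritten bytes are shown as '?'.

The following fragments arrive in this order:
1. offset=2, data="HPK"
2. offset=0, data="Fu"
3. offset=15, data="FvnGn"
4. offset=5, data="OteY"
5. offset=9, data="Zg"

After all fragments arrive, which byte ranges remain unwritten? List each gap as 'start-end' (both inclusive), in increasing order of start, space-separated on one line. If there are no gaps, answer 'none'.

Fragment 1: offset=2 len=3
Fragment 2: offset=0 len=2
Fragment 3: offset=15 len=5
Fragment 4: offset=5 len=4
Fragment 5: offset=9 len=2
Gaps: 11-14 20-20

Answer: 11-14 20-20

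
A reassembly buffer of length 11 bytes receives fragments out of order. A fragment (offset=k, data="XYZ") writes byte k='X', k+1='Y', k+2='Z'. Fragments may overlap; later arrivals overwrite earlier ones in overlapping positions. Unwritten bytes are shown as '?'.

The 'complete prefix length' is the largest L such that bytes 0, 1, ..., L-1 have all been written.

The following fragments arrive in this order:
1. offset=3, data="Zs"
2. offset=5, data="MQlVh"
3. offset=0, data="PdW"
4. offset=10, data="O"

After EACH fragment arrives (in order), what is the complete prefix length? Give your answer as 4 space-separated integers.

Fragment 1: offset=3 data="Zs" -> buffer=???Zs?????? -> prefix_len=0
Fragment 2: offset=5 data="MQlVh" -> buffer=???ZsMQlVh? -> prefix_len=0
Fragment 3: offset=0 data="PdW" -> buffer=PdWZsMQlVh? -> prefix_len=10
Fragment 4: offset=10 data="O" -> buffer=PdWZsMQlVhO -> prefix_len=11

Answer: 0 0 10 11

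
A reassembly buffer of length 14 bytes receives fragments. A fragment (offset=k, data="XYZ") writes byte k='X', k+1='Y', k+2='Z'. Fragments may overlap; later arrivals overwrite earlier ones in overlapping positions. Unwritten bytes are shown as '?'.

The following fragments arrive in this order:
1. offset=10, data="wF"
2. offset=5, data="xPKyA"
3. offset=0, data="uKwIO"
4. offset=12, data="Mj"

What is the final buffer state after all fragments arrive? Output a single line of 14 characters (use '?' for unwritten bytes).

Fragment 1: offset=10 data="wF" -> buffer=??????????wF??
Fragment 2: offset=5 data="xPKyA" -> buffer=?????xPKyAwF??
Fragment 3: offset=0 data="uKwIO" -> buffer=uKwIOxPKyAwF??
Fragment 4: offset=12 data="Mj" -> buffer=uKwIOxPKyAwFMj

Answer: uKwIOxPKyAwFMj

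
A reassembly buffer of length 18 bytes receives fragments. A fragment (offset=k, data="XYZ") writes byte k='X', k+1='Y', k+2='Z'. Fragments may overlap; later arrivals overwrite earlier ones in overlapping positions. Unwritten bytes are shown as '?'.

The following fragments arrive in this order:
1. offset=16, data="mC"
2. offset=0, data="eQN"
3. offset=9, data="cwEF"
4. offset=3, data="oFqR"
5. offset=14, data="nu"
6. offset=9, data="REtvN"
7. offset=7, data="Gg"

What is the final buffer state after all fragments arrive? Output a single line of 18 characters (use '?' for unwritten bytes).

Fragment 1: offset=16 data="mC" -> buffer=????????????????mC
Fragment 2: offset=0 data="eQN" -> buffer=eQN?????????????mC
Fragment 3: offset=9 data="cwEF" -> buffer=eQN??????cwEF???mC
Fragment 4: offset=3 data="oFqR" -> buffer=eQNoFqR??cwEF???mC
Fragment 5: offset=14 data="nu" -> buffer=eQNoFqR??cwEF?numC
Fragment 6: offset=9 data="REtvN" -> buffer=eQNoFqR??REtvNnumC
Fragment 7: offset=7 data="Gg" -> buffer=eQNoFqRGgREtvNnumC

Answer: eQNoFqRGgREtvNnumC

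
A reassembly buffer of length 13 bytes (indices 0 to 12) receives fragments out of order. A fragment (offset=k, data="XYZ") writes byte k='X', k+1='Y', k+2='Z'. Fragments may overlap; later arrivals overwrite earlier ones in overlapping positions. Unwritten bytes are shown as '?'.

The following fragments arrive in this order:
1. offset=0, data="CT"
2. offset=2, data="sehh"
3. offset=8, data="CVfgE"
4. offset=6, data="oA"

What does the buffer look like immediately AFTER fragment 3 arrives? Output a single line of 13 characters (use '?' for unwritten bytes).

Answer: CTsehh??CVfgE

Derivation:
Fragment 1: offset=0 data="CT" -> buffer=CT???????????
Fragment 2: offset=2 data="sehh" -> buffer=CTsehh???????
Fragment 3: offset=8 data="CVfgE" -> buffer=CTsehh??CVfgE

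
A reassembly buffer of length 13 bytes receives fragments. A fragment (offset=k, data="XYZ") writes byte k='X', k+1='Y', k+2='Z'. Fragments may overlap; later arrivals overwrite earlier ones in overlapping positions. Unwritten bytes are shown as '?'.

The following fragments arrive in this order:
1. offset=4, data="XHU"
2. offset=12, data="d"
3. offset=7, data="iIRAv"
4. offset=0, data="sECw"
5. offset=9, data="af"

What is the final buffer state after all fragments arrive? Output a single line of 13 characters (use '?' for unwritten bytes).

Fragment 1: offset=4 data="XHU" -> buffer=????XHU??????
Fragment 2: offset=12 data="d" -> buffer=????XHU?????d
Fragment 3: offset=7 data="iIRAv" -> buffer=????XHUiIRAvd
Fragment 4: offset=0 data="sECw" -> buffer=sECwXHUiIRAvd
Fragment 5: offset=9 data="af" -> buffer=sECwXHUiIafvd

Answer: sECwXHUiIafvd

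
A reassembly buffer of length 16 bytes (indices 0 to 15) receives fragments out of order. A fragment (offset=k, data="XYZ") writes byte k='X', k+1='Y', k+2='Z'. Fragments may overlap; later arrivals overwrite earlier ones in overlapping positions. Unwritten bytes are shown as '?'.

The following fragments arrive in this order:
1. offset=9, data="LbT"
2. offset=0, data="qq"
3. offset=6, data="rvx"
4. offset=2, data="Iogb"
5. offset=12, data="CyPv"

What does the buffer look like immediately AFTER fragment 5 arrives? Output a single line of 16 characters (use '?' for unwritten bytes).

Fragment 1: offset=9 data="LbT" -> buffer=?????????LbT????
Fragment 2: offset=0 data="qq" -> buffer=qq???????LbT????
Fragment 3: offset=6 data="rvx" -> buffer=qq????rvxLbT????
Fragment 4: offset=2 data="Iogb" -> buffer=qqIogbrvxLbT????
Fragment 5: offset=12 data="CyPv" -> buffer=qqIogbrvxLbTCyPv

Answer: qqIogbrvxLbTCyPv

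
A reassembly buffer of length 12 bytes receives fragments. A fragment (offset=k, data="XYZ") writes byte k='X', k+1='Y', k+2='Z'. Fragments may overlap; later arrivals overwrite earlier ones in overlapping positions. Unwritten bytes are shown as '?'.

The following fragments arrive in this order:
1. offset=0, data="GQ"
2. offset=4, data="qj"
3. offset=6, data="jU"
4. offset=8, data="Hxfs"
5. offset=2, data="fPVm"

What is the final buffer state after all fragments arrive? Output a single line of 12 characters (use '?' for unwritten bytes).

Fragment 1: offset=0 data="GQ" -> buffer=GQ??????????
Fragment 2: offset=4 data="qj" -> buffer=GQ??qj??????
Fragment 3: offset=6 data="jU" -> buffer=GQ??qjjU????
Fragment 4: offset=8 data="Hxfs" -> buffer=GQ??qjjUHxfs
Fragment 5: offset=2 data="fPVm" -> buffer=GQfPVmjUHxfs

Answer: GQfPVmjUHxfs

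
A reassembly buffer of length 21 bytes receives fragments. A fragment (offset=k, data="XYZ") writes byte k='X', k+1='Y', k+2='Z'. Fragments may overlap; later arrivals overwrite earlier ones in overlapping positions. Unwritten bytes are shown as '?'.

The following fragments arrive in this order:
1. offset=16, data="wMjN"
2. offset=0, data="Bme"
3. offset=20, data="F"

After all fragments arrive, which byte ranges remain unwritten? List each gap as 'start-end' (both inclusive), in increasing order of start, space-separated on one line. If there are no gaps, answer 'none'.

Answer: 3-15

Derivation:
Fragment 1: offset=16 len=4
Fragment 2: offset=0 len=3
Fragment 3: offset=20 len=1
Gaps: 3-15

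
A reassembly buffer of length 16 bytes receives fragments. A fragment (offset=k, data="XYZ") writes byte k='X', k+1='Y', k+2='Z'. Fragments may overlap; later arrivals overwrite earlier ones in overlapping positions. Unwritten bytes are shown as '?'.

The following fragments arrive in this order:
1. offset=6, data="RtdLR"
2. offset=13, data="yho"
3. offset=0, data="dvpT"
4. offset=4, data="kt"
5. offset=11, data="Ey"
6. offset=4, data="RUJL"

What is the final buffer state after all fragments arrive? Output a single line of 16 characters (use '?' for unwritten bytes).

Fragment 1: offset=6 data="RtdLR" -> buffer=??????RtdLR?????
Fragment 2: offset=13 data="yho" -> buffer=??????RtdLR??yho
Fragment 3: offset=0 data="dvpT" -> buffer=dvpT??RtdLR??yho
Fragment 4: offset=4 data="kt" -> buffer=dvpTktRtdLR??yho
Fragment 5: offset=11 data="Ey" -> buffer=dvpTktRtdLREyyho
Fragment 6: offset=4 data="RUJL" -> buffer=dvpTRUJLdLREyyho

Answer: dvpTRUJLdLREyyho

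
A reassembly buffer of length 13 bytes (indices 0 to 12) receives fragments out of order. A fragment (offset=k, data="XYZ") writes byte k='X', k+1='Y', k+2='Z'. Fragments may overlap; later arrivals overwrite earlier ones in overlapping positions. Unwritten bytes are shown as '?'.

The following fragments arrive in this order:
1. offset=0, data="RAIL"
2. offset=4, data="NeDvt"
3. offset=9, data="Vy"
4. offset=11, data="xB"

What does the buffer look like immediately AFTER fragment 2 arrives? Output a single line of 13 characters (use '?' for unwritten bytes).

Answer: RAILNeDvt????

Derivation:
Fragment 1: offset=0 data="RAIL" -> buffer=RAIL?????????
Fragment 2: offset=4 data="NeDvt" -> buffer=RAILNeDvt????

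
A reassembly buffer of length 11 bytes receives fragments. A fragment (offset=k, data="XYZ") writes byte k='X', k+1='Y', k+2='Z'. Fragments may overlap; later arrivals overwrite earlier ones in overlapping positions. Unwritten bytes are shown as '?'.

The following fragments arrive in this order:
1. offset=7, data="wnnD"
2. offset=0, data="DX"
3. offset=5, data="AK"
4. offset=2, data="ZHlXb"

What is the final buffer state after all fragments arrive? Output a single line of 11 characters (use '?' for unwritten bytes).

Answer: DXZHlXbwnnD

Derivation:
Fragment 1: offset=7 data="wnnD" -> buffer=???????wnnD
Fragment 2: offset=0 data="DX" -> buffer=DX?????wnnD
Fragment 3: offset=5 data="AK" -> buffer=DX???AKwnnD
Fragment 4: offset=2 data="ZHlXb" -> buffer=DXZHlXbwnnD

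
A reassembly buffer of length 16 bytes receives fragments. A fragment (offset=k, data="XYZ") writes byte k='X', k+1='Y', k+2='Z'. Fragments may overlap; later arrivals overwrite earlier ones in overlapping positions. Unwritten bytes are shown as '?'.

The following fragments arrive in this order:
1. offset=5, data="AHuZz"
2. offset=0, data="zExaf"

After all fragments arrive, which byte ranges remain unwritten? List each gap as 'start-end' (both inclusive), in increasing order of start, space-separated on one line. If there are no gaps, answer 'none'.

Answer: 10-15

Derivation:
Fragment 1: offset=5 len=5
Fragment 2: offset=0 len=5
Gaps: 10-15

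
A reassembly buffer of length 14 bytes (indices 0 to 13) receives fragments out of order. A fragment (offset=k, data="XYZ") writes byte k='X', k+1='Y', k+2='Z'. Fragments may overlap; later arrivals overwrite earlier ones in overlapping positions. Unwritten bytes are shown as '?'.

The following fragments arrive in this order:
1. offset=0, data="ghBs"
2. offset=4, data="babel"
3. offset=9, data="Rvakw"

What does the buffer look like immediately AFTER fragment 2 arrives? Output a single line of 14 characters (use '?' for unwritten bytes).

Answer: ghBsbabel?????

Derivation:
Fragment 1: offset=0 data="ghBs" -> buffer=ghBs??????????
Fragment 2: offset=4 data="babel" -> buffer=ghBsbabel?????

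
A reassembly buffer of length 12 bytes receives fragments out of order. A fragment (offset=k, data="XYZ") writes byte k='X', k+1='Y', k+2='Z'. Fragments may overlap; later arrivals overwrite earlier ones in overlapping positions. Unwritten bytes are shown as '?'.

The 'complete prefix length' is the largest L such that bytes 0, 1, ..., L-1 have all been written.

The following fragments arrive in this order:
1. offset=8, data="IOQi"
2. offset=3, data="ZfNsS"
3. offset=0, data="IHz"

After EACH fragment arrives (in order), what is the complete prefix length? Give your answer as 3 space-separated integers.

Fragment 1: offset=8 data="IOQi" -> buffer=????????IOQi -> prefix_len=0
Fragment 2: offset=3 data="ZfNsS" -> buffer=???ZfNsSIOQi -> prefix_len=0
Fragment 3: offset=0 data="IHz" -> buffer=IHzZfNsSIOQi -> prefix_len=12

Answer: 0 0 12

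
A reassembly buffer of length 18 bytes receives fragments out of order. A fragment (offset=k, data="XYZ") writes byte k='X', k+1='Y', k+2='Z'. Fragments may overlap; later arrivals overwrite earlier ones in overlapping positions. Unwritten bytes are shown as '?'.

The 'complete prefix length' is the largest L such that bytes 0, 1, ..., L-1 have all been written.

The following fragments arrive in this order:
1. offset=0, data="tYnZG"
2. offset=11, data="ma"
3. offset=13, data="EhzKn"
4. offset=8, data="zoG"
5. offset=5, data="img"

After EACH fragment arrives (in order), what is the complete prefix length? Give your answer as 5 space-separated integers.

Fragment 1: offset=0 data="tYnZG" -> buffer=tYnZG????????????? -> prefix_len=5
Fragment 2: offset=11 data="ma" -> buffer=tYnZG??????ma????? -> prefix_len=5
Fragment 3: offset=13 data="EhzKn" -> buffer=tYnZG??????maEhzKn -> prefix_len=5
Fragment 4: offset=8 data="zoG" -> buffer=tYnZG???zoGmaEhzKn -> prefix_len=5
Fragment 5: offset=5 data="img" -> buffer=tYnZGimgzoGmaEhzKn -> prefix_len=18

Answer: 5 5 5 5 18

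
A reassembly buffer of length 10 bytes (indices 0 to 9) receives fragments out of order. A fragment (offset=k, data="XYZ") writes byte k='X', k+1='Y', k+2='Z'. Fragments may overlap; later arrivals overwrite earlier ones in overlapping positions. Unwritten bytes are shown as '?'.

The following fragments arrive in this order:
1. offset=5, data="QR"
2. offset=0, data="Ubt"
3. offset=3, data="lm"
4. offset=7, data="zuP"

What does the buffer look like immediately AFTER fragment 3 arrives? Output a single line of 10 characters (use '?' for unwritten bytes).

Answer: UbtlmQR???

Derivation:
Fragment 1: offset=5 data="QR" -> buffer=?????QR???
Fragment 2: offset=0 data="Ubt" -> buffer=Ubt??QR???
Fragment 3: offset=3 data="lm" -> buffer=UbtlmQR???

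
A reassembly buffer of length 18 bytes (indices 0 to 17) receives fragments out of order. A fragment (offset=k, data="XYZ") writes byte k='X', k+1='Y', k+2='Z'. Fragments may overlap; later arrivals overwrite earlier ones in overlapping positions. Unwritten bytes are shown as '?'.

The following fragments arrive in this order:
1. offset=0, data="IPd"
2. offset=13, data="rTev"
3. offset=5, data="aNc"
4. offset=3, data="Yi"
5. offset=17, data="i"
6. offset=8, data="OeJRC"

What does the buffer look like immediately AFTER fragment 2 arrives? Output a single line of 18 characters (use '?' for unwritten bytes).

Answer: IPd??????????rTev?

Derivation:
Fragment 1: offset=0 data="IPd" -> buffer=IPd???????????????
Fragment 2: offset=13 data="rTev" -> buffer=IPd??????????rTev?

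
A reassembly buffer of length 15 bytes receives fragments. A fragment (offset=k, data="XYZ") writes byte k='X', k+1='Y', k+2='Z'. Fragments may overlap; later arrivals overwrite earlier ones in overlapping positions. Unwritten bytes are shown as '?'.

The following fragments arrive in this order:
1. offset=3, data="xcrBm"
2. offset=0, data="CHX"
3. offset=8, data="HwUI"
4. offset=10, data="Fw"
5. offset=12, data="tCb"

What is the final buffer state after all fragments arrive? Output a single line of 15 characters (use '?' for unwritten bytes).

Answer: CHXxcrBmHwFwtCb

Derivation:
Fragment 1: offset=3 data="xcrBm" -> buffer=???xcrBm???????
Fragment 2: offset=0 data="CHX" -> buffer=CHXxcrBm???????
Fragment 3: offset=8 data="HwUI" -> buffer=CHXxcrBmHwUI???
Fragment 4: offset=10 data="Fw" -> buffer=CHXxcrBmHwFw???
Fragment 5: offset=12 data="tCb" -> buffer=CHXxcrBmHwFwtCb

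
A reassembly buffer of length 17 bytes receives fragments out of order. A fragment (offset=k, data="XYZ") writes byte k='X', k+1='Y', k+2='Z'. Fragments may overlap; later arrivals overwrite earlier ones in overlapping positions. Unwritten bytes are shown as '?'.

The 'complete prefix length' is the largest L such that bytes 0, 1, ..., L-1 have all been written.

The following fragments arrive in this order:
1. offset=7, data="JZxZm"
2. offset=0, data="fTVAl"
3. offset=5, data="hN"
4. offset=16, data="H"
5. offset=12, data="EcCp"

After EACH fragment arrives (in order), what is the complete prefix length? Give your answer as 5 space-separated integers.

Fragment 1: offset=7 data="JZxZm" -> buffer=???????JZxZm????? -> prefix_len=0
Fragment 2: offset=0 data="fTVAl" -> buffer=fTVAl??JZxZm????? -> prefix_len=5
Fragment 3: offset=5 data="hN" -> buffer=fTVAlhNJZxZm????? -> prefix_len=12
Fragment 4: offset=16 data="H" -> buffer=fTVAlhNJZxZm????H -> prefix_len=12
Fragment 5: offset=12 data="EcCp" -> buffer=fTVAlhNJZxZmEcCpH -> prefix_len=17

Answer: 0 5 12 12 17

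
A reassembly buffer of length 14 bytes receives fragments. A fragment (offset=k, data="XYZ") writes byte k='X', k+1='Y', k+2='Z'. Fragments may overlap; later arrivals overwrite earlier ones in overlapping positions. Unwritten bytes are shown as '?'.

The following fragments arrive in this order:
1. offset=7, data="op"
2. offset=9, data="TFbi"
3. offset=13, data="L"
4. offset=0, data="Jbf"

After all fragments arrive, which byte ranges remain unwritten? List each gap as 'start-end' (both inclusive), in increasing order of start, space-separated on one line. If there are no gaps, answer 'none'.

Answer: 3-6

Derivation:
Fragment 1: offset=7 len=2
Fragment 2: offset=9 len=4
Fragment 3: offset=13 len=1
Fragment 4: offset=0 len=3
Gaps: 3-6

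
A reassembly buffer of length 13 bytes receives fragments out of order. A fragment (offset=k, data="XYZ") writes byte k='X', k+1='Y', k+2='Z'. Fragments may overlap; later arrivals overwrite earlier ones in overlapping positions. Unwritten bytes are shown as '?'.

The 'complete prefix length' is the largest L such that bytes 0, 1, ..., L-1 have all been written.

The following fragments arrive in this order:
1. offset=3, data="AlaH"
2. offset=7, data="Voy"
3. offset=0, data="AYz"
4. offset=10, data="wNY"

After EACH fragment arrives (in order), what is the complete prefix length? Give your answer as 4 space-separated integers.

Fragment 1: offset=3 data="AlaH" -> buffer=???AlaH?????? -> prefix_len=0
Fragment 2: offset=7 data="Voy" -> buffer=???AlaHVoy??? -> prefix_len=0
Fragment 3: offset=0 data="AYz" -> buffer=AYzAlaHVoy??? -> prefix_len=10
Fragment 4: offset=10 data="wNY" -> buffer=AYzAlaHVoywNY -> prefix_len=13

Answer: 0 0 10 13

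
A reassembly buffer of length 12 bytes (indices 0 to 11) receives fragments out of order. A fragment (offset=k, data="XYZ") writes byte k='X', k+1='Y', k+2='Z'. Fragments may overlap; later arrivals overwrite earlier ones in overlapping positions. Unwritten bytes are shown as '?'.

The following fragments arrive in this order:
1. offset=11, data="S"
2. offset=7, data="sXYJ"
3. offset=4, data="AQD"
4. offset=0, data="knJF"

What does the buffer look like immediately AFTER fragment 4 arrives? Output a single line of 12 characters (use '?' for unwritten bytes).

Answer: knJFAQDsXYJS

Derivation:
Fragment 1: offset=11 data="S" -> buffer=???????????S
Fragment 2: offset=7 data="sXYJ" -> buffer=???????sXYJS
Fragment 3: offset=4 data="AQD" -> buffer=????AQDsXYJS
Fragment 4: offset=0 data="knJF" -> buffer=knJFAQDsXYJS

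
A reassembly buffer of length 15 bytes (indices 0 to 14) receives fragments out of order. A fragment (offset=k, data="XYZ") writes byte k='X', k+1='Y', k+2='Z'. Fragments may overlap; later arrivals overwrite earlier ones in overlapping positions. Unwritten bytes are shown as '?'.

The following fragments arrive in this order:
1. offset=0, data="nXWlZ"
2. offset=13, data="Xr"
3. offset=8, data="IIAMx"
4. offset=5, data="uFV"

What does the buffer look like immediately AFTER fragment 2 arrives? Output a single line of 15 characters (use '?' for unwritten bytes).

Fragment 1: offset=0 data="nXWlZ" -> buffer=nXWlZ??????????
Fragment 2: offset=13 data="Xr" -> buffer=nXWlZ????????Xr

Answer: nXWlZ????????Xr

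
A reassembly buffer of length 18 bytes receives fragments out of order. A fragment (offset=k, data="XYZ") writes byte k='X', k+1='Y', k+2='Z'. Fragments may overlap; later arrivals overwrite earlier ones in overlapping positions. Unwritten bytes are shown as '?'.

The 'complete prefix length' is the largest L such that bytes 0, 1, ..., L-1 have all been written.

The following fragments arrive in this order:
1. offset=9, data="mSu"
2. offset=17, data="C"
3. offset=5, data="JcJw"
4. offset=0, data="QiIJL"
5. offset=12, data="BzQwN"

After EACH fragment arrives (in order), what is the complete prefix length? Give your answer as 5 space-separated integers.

Fragment 1: offset=9 data="mSu" -> buffer=?????????mSu?????? -> prefix_len=0
Fragment 2: offset=17 data="C" -> buffer=?????????mSu?????C -> prefix_len=0
Fragment 3: offset=5 data="JcJw" -> buffer=?????JcJwmSu?????C -> prefix_len=0
Fragment 4: offset=0 data="QiIJL" -> buffer=QiIJLJcJwmSu?????C -> prefix_len=12
Fragment 5: offset=12 data="BzQwN" -> buffer=QiIJLJcJwmSuBzQwNC -> prefix_len=18

Answer: 0 0 0 12 18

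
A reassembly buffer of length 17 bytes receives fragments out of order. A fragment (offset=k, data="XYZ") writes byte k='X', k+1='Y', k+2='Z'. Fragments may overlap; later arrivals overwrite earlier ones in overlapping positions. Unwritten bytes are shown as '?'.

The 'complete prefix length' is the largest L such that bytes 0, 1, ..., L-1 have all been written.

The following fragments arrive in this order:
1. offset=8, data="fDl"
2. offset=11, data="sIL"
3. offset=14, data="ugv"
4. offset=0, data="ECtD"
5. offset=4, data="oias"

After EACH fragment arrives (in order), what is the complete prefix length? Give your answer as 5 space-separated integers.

Fragment 1: offset=8 data="fDl" -> buffer=????????fDl?????? -> prefix_len=0
Fragment 2: offset=11 data="sIL" -> buffer=????????fDlsIL??? -> prefix_len=0
Fragment 3: offset=14 data="ugv" -> buffer=????????fDlsILugv -> prefix_len=0
Fragment 4: offset=0 data="ECtD" -> buffer=ECtD????fDlsILugv -> prefix_len=4
Fragment 5: offset=4 data="oias" -> buffer=ECtDoiasfDlsILugv -> prefix_len=17

Answer: 0 0 0 4 17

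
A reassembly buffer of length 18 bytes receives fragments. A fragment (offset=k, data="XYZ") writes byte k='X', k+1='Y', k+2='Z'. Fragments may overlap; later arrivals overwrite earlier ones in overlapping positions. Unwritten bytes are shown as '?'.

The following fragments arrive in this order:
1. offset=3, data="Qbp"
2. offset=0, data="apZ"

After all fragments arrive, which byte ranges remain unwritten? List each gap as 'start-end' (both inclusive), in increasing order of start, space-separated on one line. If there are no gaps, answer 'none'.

Answer: 6-17

Derivation:
Fragment 1: offset=3 len=3
Fragment 2: offset=0 len=3
Gaps: 6-17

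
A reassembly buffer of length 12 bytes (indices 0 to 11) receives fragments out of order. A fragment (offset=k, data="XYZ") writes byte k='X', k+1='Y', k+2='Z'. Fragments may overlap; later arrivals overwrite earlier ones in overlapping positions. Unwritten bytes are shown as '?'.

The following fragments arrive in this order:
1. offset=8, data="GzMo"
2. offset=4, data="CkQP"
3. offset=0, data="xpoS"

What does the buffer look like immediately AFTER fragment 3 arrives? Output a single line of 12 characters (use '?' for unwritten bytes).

Answer: xpoSCkQPGzMo

Derivation:
Fragment 1: offset=8 data="GzMo" -> buffer=????????GzMo
Fragment 2: offset=4 data="CkQP" -> buffer=????CkQPGzMo
Fragment 3: offset=0 data="xpoS" -> buffer=xpoSCkQPGzMo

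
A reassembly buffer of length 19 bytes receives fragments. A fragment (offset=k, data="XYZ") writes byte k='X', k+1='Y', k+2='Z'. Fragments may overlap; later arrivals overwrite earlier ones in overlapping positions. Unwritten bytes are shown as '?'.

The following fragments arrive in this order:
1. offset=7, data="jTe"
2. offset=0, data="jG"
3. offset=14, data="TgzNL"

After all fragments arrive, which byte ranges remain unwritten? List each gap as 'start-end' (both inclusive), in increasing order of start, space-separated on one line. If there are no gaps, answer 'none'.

Fragment 1: offset=7 len=3
Fragment 2: offset=0 len=2
Fragment 3: offset=14 len=5
Gaps: 2-6 10-13

Answer: 2-6 10-13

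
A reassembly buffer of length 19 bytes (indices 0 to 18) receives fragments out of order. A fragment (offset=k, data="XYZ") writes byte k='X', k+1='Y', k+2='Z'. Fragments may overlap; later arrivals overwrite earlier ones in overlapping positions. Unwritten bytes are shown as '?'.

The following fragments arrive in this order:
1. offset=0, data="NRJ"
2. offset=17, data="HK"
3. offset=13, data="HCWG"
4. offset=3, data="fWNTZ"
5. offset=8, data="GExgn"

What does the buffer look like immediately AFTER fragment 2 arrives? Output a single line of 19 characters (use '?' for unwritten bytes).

Answer: NRJ??????????????HK

Derivation:
Fragment 1: offset=0 data="NRJ" -> buffer=NRJ????????????????
Fragment 2: offset=17 data="HK" -> buffer=NRJ??????????????HK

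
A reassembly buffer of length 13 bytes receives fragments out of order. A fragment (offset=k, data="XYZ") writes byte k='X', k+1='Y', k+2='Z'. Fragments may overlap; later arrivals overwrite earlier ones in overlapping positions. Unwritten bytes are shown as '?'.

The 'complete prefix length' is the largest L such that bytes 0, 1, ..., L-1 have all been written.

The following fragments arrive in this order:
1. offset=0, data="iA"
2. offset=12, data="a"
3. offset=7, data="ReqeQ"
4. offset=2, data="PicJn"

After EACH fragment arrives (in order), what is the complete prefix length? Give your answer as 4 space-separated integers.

Answer: 2 2 2 13

Derivation:
Fragment 1: offset=0 data="iA" -> buffer=iA??????????? -> prefix_len=2
Fragment 2: offset=12 data="a" -> buffer=iA??????????a -> prefix_len=2
Fragment 3: offset=7 data="ReqeQ" -> buffer=iA?????ReqeQa -> prefix_len=2
Fragment 4: offset=2 data="PicJn" -> buffer=iAPicJnReqeQa -> prefix_len=13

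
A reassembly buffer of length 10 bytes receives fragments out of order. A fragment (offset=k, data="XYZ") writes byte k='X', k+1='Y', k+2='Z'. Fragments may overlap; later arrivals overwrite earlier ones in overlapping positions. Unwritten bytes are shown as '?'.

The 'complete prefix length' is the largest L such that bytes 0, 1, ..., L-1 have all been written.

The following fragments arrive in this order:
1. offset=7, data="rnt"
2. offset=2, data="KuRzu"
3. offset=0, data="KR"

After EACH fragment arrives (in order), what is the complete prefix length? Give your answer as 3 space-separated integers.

Fragment 1: offset=7 data="rnt" -> buffer=???????rnt -> prefix_len=0
Fragment 2: offset=2 data="KuRzu" -> buffer=??KuRzurnt -> prefix_len=0
Fragment 3: offset=0 data="KR" -> buffer=KRKuRzurnt -> prefix_len=10

Answer: 0 0 10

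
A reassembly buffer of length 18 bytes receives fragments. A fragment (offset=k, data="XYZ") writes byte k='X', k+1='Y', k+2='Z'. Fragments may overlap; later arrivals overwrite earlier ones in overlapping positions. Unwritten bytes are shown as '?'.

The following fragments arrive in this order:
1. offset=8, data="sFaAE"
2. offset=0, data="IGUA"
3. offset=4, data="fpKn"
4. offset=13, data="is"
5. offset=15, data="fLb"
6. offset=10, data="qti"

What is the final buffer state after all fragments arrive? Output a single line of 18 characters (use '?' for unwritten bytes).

Answer: IGUAfpKnsFqtiisfLb

Derivation:
Fragment 1: offset=8 data="sFaAE" -> buffer=????????sFaAE?????
Fragment 2: offset=0 data="IGUA" -> buffer=IGUA????sFaAE?????
Fragment 3: offset=4 data="fpKn" -> buffer=IGUAfpKnsFaAE?????
Fragment 4: offset=13 data="is" -> buffer=IGUAfpKnsFaAEis???
Fragment 5: offset=15 data="fLb" -> buffer=IGUAfpKnsFaAEisfLb
Fragment 6: offset=10 data="qti" -> buffer=IGUAfpKnsFqtiisfLb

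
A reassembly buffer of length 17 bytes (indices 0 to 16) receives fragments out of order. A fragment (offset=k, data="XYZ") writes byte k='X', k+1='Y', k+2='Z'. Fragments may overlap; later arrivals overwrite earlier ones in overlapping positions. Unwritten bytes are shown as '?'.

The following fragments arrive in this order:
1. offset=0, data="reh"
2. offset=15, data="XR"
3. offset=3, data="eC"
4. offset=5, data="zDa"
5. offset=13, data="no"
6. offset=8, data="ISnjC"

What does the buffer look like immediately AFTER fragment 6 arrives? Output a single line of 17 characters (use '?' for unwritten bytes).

Fragment 1: offset=0 data="reh" -> buffer=reh??????????????
Fragment 2: offset=15 data="XR" -> buffer=reh????????????XR
Fragment 3: offset=3 data="eC" -> buffer=reheC??????????XR
Fragment 4: offset=5 data="zDa" -> buffer=reheCzDa???????XR
Fragment 5: offset=13 data="no" -> buffer=reheCzDa?????noXR
Fragment 6: offset=8 data="ISnjC" -> buffer=reheCzDaISnjCnoXR

Answer: reheCzDaISnjCnoXR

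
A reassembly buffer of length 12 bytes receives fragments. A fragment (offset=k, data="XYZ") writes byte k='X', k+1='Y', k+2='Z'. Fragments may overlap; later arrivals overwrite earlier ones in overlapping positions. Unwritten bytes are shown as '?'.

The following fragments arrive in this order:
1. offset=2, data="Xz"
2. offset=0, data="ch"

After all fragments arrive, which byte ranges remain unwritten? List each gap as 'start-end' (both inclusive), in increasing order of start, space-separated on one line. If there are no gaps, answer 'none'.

Answer: 4-11

Derivation:
Fragment 1: offset=2 len=2
Fragment 2: offset=0 len=2
Gaps: 4-11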